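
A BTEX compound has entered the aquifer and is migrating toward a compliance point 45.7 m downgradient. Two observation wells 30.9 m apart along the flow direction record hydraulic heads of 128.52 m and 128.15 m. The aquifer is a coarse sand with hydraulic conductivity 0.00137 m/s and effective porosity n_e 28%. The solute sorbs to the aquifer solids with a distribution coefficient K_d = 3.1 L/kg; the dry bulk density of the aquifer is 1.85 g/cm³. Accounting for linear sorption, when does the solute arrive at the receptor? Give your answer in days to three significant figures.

Hydraulic gradient i = (128.52 − 128.15) / 30.9 = 0.37 / 30.9 = 0.01197
K = 0.00137 m/s × 86400 s/d = 118.4 m/d
Specific discharge q = 118.4 × 0.01197 = 1.417 m/d
Average linear velocity = 1.417 / 0.28 = 5.062 m/d
Retardation R = 1 + ρ_b·K_d/n = 1 + 1.85×3.1/0.28 = 21.48
Contaminant velocity v_c = v/R = 5.062/21.48 = 0.2356 m/d
t = L/v_c = 45.7/0.2356 = 193.9 d

194 days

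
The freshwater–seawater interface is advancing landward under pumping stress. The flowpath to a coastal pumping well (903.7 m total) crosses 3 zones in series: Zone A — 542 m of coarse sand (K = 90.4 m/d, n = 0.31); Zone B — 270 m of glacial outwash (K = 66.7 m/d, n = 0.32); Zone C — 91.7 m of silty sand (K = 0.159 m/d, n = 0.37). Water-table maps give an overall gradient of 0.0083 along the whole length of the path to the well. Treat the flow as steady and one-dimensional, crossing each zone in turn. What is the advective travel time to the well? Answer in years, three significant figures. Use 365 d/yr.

61.8 years

Steady 1-D flow in series ⇒ the Darcy flux q is identical in every zone and the zone head losses add (resistances L/K in series).
Σ(L/K) = 542/90.4 + 270/66.7 + 91.7/0.159 = 5.996 + 4.048 + 576.7 = 586.8 d
K_eq = L_total / Σ(L/K) = 903.7 / 586.8 = 1.540 m/d
q = K_eq · i = 1.540 × 0.0083 = 0.01278 m/d (same in every zone)
Zone A: v = q/n = 0.01278/0.31 = 0.04124 m/d → t_A = 542/0.04124 = 13140 d
Zone B: v = q/n = 0.01278/0.32 = 0.03995 m/d → t_B = 270/0.03995 = 6759 d
Zone C: v = q/n = 0.01278/0.37 = 0.03455 m/d → t_C = 91.7/0.03455 = 2654 d
Total t = 13140 + 6759 + 2654 = 22560 d
   = 22560 / 365 = 61.8 yr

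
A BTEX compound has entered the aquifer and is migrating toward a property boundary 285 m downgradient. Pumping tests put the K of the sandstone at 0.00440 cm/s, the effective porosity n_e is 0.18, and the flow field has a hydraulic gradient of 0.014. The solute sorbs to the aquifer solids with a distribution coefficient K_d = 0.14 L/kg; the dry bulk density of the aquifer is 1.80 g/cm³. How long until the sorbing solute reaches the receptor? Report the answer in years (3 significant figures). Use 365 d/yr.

6.34 years

K = 0.00440 cm/s × 864 = 3.802 m/d
q = Ki = 3.802 × 0.014 = 0.05322 m/d
v = Ki/n = 3.802·0.014/0.18 = 0.2957 m/d
Retardation R = 1 + ρ_b·K_d/n = 1 + 1.80×0.14/0.18 = 2.400
Contaminant velocity v_c = v/R = 0.2957/2.400 = 0.1232 m/d
t = L/v_c = 285/0.1232 = 2313 d
   = 2313/365 = 6.34 yr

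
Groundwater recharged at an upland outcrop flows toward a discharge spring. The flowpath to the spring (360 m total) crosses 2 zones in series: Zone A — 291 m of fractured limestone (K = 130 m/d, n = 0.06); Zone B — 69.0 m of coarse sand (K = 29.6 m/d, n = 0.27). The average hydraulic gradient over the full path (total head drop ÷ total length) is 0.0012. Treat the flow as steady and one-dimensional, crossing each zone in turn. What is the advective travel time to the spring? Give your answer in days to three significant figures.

382 days

Continuity: the same q passes through each zone, so ΔH = q·Σ(L_j/K_j) — the zones act as resistances in series.
Σ(L/K) = 291/130 + 69.0/29.6 = 2.238 + 2.331 = 4.570 d
K_eq = L_total / Σ(L/K) = 360 / 4.570 = 78.78 m/d
q = K_eq · i = 78.78 × 0.0012 = 0.09454 m/d (same in every zone)
Zone A: v = q/n = 0.09454/0.06 = 1.576 m/d → t_A = 291/1.576 = 184.7 d
Zone B: v = q/n = 0.09454/0.27 = 0.3501 m/d → t_B = 69.0/0.3501 = 197.1 d
Total t = 184.7 + 197.1 = 381.7 d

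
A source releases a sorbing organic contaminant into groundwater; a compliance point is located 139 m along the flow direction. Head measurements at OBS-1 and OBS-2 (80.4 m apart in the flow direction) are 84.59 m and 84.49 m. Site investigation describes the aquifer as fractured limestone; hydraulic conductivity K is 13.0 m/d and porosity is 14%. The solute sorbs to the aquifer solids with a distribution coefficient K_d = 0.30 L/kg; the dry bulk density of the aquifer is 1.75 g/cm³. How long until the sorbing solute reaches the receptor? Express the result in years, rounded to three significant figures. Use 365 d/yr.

15.7 years

Hydraulic gradient i = (84.59 − 84.49) / 80.4 = 0.10 / 80.4 = 0.001244
q = Ki = 13.0 × 0.001244 = 0.01617 m/d
v_s = q/n_e = 0.01617/0.14 = 0.1155 m/d
Retardation R = 1 + ρ_b·K_d/n = 1 + 1.75×0.30/0.14 = 4.750
Contaminant velocity v_c = v/R = 0.1155/4.750 = 0.02431 m/d
t = L/v_c = 139/0.02431 = 5717 d
   = 5717/365 = 15.7 yr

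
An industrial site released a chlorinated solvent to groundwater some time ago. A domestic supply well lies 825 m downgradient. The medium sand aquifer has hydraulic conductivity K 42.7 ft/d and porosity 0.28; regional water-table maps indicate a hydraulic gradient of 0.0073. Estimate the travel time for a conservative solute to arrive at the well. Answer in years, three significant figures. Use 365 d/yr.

6.66 years

K = 42.7 ft/d × 0.3048 = 13.01 m/d
Darcy flux q = K·i = 13.01 × 0.0073 = 0.09501 m/d
Seepage velocity v = q / n = 0.09501 / 0.28 = 0.3393 m/d
t = L / v = 825 / 0.3393 = 2431 d
   = 2431 / 365 = 6.66 yr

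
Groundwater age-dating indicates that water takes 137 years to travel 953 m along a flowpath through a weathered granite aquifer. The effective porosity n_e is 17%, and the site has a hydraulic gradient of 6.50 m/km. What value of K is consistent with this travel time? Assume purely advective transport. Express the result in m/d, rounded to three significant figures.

t = 137 years = 50010 d
v = L / t = 953 / 50010 = 0.01906 m/d
K = v · n / i = 0.01906 × 0.17 / 0.0065 = 0.498 m/d

0.498 m/d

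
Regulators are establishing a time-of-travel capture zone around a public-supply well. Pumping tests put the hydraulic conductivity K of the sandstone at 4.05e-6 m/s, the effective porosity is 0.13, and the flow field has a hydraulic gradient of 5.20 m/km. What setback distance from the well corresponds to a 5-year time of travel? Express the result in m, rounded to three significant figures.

25.5 m

K = 4.05e-6 m/s × 86400 s/d = 0.3499 m/d
Specific discharge q = 0.3499 × 0.0052 = 0.001820 m/d
Average linear velocity = 0.001820 / 0.13 = 0.01400 m/d
T = 5 yr × 365 = 1825 d
L = v × T = 0.01400 × 1825 = 25.54 m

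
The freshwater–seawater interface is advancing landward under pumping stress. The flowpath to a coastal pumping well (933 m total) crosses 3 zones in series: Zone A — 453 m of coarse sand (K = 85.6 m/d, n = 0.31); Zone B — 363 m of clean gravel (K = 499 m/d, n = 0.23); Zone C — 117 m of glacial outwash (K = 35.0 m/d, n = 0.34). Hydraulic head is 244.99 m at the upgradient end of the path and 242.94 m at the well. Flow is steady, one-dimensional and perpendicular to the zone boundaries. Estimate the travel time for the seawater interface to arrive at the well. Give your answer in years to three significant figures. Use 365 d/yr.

Total head drop ΔH = 244.99 − 242.94 = 2.05 m
Continuity: the same q passes through each zone, so ΔH = q·Σ(L_j/K_j) — the zones act as resistances in series.
Σ(L/K) = 453/85.6 + 363/499 + 117/35.0 = 5.292 + 0.7275 + 3.343 = 9.362 d
q = ΔH / Σ(L/K) = 2.05 / 9.362 = 0.2190 m/d (same in every zone)
Zone A: v = q/n = 0.2190/0.31 = 0.7063 m/d → t_A = 453/0.7063 = 641.3 d
Zone B: v = q/n = 0.2190/0.23 = 0.9520 m/d → t_B = 363/0.9520 = 381.3 d
Zone C: v = q/n = 0.2190/0.34 = 0.6440 m/d → t_C = 117/0.6440 = 181.7 d
Total t = 641.3 + 381.3 + 181.7 = 1204 d
   = 1204 / 365 = 3.30 yr

3.30 years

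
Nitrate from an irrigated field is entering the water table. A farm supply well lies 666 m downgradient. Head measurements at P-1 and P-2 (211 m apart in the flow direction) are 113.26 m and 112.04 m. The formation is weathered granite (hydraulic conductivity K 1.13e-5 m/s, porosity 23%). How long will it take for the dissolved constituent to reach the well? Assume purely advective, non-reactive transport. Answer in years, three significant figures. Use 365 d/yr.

74.3 years

Hydraulic gradient i = (113.26 − 112.04) / 211 = 1.22 / 211 = 0.005782
K = 1.13e-5 m/s × 86400 s/d = 0.9763 m/d
Darcy flux q = K·i = 0.9763 × 0.005782 = 0.005645 m/d
Average linear velocity = 0.005645 / 0.23 = 0.02454 m/d
t = L / v = 666 / 0.02454 = 27140 d
   = 27140 / 365 = 74.3 yr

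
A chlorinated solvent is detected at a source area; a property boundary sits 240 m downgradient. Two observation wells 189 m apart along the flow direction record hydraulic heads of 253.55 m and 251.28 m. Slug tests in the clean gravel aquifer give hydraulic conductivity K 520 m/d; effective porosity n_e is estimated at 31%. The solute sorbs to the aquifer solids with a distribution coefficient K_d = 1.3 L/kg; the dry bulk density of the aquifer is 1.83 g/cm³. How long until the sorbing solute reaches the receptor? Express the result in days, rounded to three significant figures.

Hydraulic gradient i = (253.55 − 251.28) / 189 = 2.27 / 189 = 0.01201
Specific discharge q = 520 × 0.01201 = 6.246 m/d
v = Ki/n = 520·0.01201/0.31 = 20.15 m/d
Retardation R = 1 + ρ_b·K_d/n = 1 + 1.83×1.3/0.31 = 8.674
Contaminant velocity v_c = v/R = 20.15/8.674 = 2.323 m/d
t = L/v_c = 240/2.323 = 103.3 d

103 days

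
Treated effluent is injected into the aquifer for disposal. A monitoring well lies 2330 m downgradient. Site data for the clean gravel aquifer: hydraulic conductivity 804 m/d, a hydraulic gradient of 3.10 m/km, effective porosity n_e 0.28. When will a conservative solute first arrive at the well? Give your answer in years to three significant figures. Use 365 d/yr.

Darcy flux q = K·i = 804 × 0.0031 = 2.492 m/d
Seepage velocity v = q / n = 2.492 / 0.28 = 8.901 m/d
t = L / v = 2330 / 8.901 = 261.8 d
   = 261.8 / 365 = 0.717 yr

0.717 years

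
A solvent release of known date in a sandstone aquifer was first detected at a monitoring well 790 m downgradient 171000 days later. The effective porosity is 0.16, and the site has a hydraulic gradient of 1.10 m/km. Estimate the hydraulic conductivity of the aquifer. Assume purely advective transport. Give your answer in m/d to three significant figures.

0.672 m/d

v = L / t = 790 / 171000 = 0.004620 m/d
K = v · n / i = 0.004620 × 0.16 / 0.0011 = 0.672 m/d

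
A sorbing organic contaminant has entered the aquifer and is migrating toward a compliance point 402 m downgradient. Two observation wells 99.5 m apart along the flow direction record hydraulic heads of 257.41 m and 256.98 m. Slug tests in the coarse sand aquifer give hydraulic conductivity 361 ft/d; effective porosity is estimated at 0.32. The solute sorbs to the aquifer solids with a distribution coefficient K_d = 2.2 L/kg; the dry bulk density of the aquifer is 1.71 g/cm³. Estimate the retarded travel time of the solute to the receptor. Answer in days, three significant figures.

3450 days

Hydraulic gradient i = (257.41 − 256.98) / 99.5 = 0.43 / 99.5 = 0.004322
K = 361 ft/d × 0.3048 = 110.0 m/d
q = Ki = 110.0 × 0.004322 = 0.4755 m/d
Average linear velocity = 0.4755 / 0.32 = 1.486 m/d
Retardation R = 1 + ρ_b·K_d/n = 1 + 1.71×2.2/0.32 = 12.76
Contaminant velocity v_c = v/R = 1.486/12.76 = 0.1165 m/d
t = L/v_c = 402/0.1165 = 3451 d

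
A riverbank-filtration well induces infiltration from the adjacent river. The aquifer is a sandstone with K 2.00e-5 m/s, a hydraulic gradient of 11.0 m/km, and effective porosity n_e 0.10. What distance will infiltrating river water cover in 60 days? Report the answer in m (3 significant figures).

K = 2.00e-5 m/s × 86400 s/d = 1.728 m/d
Darcy flux q = K·i = 1.728 × 0.011 = 0.01901 m/d
Seepage velocity v = q / n = 0.01901 / 0.10 = 0.1901 m/d
L = v × T = 0.1901 × 60 = 11.40 m

11.4 m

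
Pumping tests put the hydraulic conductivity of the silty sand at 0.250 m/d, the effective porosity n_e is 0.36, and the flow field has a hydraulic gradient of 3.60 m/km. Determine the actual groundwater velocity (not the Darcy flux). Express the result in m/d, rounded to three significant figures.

0.00250 m/d

q = Ki = 0.250 × 0.0036 = 9.000e-4 m/d
v_s = q/n_e = 9.000e-4/0.36 = 0.002500 m/d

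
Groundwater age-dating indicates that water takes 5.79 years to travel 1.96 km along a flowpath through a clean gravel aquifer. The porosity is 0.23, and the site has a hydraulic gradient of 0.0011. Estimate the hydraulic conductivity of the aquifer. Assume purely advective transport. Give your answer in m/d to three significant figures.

t = 5.79 years = 2113 d
L = 1.96 km = 1960 m
v = L / t = 1960 / 2113 = 0.9274 m/d
K = v · n / i = 0.9274 × 0.23 / 0.0011 = 194 m/d

194 m/d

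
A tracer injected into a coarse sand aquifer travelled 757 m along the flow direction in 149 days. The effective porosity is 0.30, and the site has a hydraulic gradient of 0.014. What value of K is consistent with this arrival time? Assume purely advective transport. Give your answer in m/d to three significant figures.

109 m/d

v = L / t = 757 / 149 = 5.081 m/d
K = v · n / i = 5.081 × 0.30 / 0.014 = 109 m/d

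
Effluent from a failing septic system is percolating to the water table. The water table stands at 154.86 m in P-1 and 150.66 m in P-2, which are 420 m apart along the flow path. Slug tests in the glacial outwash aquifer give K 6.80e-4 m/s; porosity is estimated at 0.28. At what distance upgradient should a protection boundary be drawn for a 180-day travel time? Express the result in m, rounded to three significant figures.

Hydraulic gradient i = (154.86 − 150.66) / 420 = 4.20 / 420 = 0.01000
K = 6.80e-4 m/s × 86400 s/d = 58.75 m/d
q = Ki = 58.75 × 0.01000 = 0.5875 m/d
Average linear velocity = 0.5875 / 0.28 = 2.098 m/d
L = v × T = 2.098 × 180 = 377.7 m

378 m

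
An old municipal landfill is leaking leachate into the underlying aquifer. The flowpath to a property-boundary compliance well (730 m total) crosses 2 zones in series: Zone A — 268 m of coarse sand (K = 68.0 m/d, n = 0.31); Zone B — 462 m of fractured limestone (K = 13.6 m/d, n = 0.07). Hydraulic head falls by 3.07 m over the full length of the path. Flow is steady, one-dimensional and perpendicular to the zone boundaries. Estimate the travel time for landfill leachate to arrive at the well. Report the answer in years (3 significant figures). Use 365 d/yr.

Continuity: the same q passes through each zone, so ΔH = q·Σ(L_j/K_j) — the zones act as resistances in series.
Σ(L/K) = 268/68.0 + 462/13.6 = 3.941 + 33.97 = 37.91 d
q = ΔH / Σ(L/K) = 3.07 / 37.91 = 0.08098 m/d (same in every zone)
Zone A: v = q/n = 0.08098/0.31 = 0.2612 m/d → t_A = 268/0.2612 = 1026 d
Zone B: v = q/n = 0.08098/0.07 = 1.157 m/d → t_B = 462/1.157 = 399.4 d
Total t = 1026 + 399.4 = 1425 d
   = 1425 / 365 = 3.91 yr

3.91 years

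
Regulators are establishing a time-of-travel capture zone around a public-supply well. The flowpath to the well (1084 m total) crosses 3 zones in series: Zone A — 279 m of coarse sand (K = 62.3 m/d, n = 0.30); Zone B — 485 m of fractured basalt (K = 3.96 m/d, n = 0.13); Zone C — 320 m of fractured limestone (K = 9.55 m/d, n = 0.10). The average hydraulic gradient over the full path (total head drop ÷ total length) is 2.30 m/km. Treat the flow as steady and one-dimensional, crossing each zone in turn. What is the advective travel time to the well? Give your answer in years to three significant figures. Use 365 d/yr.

Steady 1-D flow in series ⇒ the Darcy flux q is identical in every zone and the zone head losses add (resistances L/K in series).
Σ(L/K) = 279/62.3 + 485/3.96 + 320/9.55 = 4.478 + 122.5 + 33.51 = 160.5 d
K_eq = L_total / Σ(L/K) = 1084 / 160.5 = 6.756 m/d
q = K_eq · i = 6.756 × 0.0023 = 0.01554 m/d (same in every zone)
Zone A: v = q/n = 0.01554/0.30 = 0.05179 m/d → t_A = 279/0.05179 = 5387 d
Zone B: v = q/n = 0.01554/0.13 = 0.1195 m/d → t_B = 485/0.1195 = 4058 d
Zone C: v = q/n = 0.01554/0.10 = 0.1554 m/d → t_C = 320/0.1554 = 2060 d
Total t = 5387 + 4058 + 2060 = 11500 d
   = 11500 / 365 = 31.5 yr

31.5 years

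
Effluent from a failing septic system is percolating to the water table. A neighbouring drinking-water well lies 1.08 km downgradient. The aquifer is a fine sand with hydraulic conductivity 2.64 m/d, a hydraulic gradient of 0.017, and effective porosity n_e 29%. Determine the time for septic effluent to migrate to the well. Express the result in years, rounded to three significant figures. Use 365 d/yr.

q = Ki = 2.64 × 0.017 = 0.04488 m/d
v = Ki/n = 2.64·0.017/0.29 = 0.1548 m/d
L = 1.08 km = 1080 m
t = L / v = 1080 / 0.1548 = 6979 d
   = 6979 / 365 = 19.1 yr

19.1 years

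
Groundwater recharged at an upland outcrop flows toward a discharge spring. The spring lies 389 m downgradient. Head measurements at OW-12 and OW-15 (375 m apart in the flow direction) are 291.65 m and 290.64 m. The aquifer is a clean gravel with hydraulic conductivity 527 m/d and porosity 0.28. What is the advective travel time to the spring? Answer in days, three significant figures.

Hydraulic gradient i = (291.65 − 290.64) / 375 = 1.01 / 375 = 0.002693
Specific discharge q = 527 × 0.002693 = 1.419 m/d
v = Ki/n = 527·0.002693/0.28 = 5.069 m/d
t = L / v = 389 / 5.069 = 76.74 d

76.7 days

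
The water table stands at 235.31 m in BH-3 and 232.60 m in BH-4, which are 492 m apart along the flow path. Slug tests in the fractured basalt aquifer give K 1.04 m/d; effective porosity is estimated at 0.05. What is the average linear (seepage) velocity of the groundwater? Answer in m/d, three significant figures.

0.115 m/d

Hydraulic gradient i = (235.31 − 232.60) / 492 = 2.71 / 492 = 0.005508
Specific discharge q = 1.04 × 0.005508 = 0.005728 m/d
Average linear velocity = 0.005728 / 0.05 = 0.1146 m/d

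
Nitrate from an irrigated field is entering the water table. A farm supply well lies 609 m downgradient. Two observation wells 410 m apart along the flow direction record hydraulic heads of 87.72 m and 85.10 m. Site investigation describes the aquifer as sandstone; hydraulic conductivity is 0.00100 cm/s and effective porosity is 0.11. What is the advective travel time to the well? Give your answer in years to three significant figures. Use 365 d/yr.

Hydraulic gradient i = (87.72 − 85.10) / 410 = 2.62 / 410 = 0.006390
K = 0.00100 cm/s × 864 = 0.8640 m/d
Specific discharge q = 0.8640 × 0.006390 = 0.005521 m/d
Average linear velocity = 0.005521 / 0.11 = 0.05019 m/d
t = L / v = 609 / 0.05019 = 12130 d
   = 12130 / 365 = 33.2 yr

33.2 years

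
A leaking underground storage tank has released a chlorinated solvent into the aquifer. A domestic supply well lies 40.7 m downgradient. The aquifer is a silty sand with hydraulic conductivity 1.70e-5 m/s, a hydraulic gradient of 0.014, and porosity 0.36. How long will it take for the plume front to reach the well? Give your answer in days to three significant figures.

K = 1.70e-5 m/s × 86400 s/d = 1.469 m/d
Darcy flux q = K·i = 1.469 × 0.014 = 0.02056 m/d
v_s = q/n_e = 0.02056/0.36 = 0.05712 m/d
t = L / v = 40.7 / 0.05712 = 712.5 d

713 days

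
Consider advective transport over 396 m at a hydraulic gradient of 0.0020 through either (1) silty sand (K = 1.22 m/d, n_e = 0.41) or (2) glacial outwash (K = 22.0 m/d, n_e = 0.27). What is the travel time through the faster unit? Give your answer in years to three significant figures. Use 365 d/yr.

6.66 years

Unit 1 (silty sand): v = 1.22×0.0020/0.41 = 0.005951 m/d, t = 396/0.005951 = 66540 d
Unit 2 (glacial outwash): v = 22.0×0.0020/0.27 = 0.1630 m/d, t = 396/0.1630 = 2430 d
Faster: 2430 d / 365 = 6.66 yr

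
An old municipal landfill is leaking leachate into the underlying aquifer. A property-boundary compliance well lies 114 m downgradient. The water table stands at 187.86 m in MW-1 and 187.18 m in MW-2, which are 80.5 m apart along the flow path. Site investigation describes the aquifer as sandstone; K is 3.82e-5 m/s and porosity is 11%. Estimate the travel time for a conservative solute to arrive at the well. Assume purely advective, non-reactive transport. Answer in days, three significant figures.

450 days

Hydraulic gradient i = (187.86 − 187.18) / 80.5 = 0.68 / 80.5 = 0.008447
K = 3.82e-5 m/s × 86400 s/d = 3.300 m/d
Darcy flux q = K·i = 3.300 × 0.008447 = 0.02788 m/d
Average linear velocity = 0.02788 / 0.11 = 0.2535 m/d
t = L / v = 114 / 0.2535 = 449.8 d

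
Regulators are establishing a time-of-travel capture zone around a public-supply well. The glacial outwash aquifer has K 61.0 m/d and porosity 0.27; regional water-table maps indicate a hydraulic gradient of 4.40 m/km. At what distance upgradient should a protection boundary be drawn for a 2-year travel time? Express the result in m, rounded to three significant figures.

q = Ki = 61.0 × 0.0044 = 0.2684 m/d
v = Ki/n = 61.0·0.0044/0.27 = 0.9941 m/d
T = 2 yr × 365 = 730 d
L = v × T = 0.9941 × 730 = 725.7 m

726 m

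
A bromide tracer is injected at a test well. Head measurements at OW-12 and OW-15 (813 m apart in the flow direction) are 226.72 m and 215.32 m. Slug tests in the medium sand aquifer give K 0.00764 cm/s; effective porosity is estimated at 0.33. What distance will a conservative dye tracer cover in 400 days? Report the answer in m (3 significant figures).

112 m

Hydraulic gradient i = (226.72 − 215.32) / 813 = 11.40 / 813 = 0.01402
K = 0.00764 cm/s × 864 = 6.601 m/d
Specific discharge q = 6.601 × 0.01402 = 0.09256 m/d
Seepage velocity v = q / n = 0.09256 / 0.33 = 0.2805 m/d
L = v × T = 0.2805 × 400 = 112.2 m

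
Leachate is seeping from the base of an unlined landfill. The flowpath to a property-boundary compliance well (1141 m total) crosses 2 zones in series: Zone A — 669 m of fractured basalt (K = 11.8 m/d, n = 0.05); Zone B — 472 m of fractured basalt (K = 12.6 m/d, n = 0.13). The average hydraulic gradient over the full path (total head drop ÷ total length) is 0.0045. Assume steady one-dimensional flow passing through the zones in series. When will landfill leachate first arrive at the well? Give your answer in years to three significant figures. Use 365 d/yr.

Steady 1-D flow in series ⇒ the Darcy flux q is identical in every zone and the zone head losses add (resistances L/K in series).
Σ(L/K) = 669/11.8 + 472/12.6 = 56.69 + 37.46 = 94.16 d
K_eq = L_total / Σ(L/K) = 1141 / 94.16 = 12.12 m/d
q = K_eq · i = 12.12 × 0.0045 = 0.05453 m/d (same in every zone)
Zone A: v = q/n = 0.05453/0.05 = 1.091 m/d → t_A = 669/1.091 = 613.4 d
Zone B: v = q/n = 0.05453/0.13 = 0.4195 m/d → t_B = 472/0.4195 = 1125 d
Total t = 613.4 + 1125 = 1739 d
   = 1739 / 365 = 4.76 yr

4.76 years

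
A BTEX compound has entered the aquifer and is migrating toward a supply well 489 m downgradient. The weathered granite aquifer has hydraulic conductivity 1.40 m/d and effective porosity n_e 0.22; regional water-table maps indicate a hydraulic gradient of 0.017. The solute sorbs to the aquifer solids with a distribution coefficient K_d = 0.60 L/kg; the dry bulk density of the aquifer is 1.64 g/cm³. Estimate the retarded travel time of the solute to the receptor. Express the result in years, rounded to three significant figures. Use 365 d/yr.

q = Ki = 1.40 × 0.017 = 0.02380 m/d
Seepage velocity v = q / n = 0.02380 / 0.22 = 0.1082 m/d
Retardation R = 1 + ρ_b·K_d/n = 1 + 1.64×0.60/0.22 = 5.473
Contaminant velocity v_c = v/R = 0.1082/5.473 = 0.01977 m/d
t = L/v_c = 489/0.01977 = 24740 d
   = 24740/365 = 67.8 yr

67.8 years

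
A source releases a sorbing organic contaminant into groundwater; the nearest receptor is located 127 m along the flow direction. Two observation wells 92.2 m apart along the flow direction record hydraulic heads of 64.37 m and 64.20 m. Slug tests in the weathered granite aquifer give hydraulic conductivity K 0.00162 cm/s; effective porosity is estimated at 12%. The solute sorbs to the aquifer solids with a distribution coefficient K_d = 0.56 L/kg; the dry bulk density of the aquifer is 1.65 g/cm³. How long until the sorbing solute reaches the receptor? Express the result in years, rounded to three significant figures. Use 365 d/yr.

Hydraulic gradient i = (64.37 − 64.20) / 92.2 = 0.17 / 92.2 = 0.001844
K = 0.00162 cm/s × 864 = 1.400 m/d
Darcy flux q = K·i = 1.400 × 0.001844 = 0.002581 m/d
v_s = q/n_e = 0.002581/0.12 = 0.02151 m/d
Retardation R = 1 + ρ_b·K_d/n = 1 + 1.65×0.56/0.12 = 8.700
Contaminant velocity v_c = v/R = 0.02151/8.700 = 0.002472 m/d
t = L/v_c = 127/0.002472 = 51380 d
   = 51380/365 = 141 yr

141 years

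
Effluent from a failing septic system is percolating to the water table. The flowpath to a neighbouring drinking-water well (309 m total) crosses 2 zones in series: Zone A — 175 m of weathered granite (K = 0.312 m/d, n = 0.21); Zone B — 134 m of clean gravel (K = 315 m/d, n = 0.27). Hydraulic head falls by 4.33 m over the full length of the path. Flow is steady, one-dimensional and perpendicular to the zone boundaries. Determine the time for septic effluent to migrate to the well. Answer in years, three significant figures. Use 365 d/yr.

Continuity: the same q passes through each zone, so ΔH = q·Σ(L_j/K_j) — the zones act as resistances in series.
Σ(L/K) = 175/0.312 + 134/315 = 560.9 + 0.4254 = 561.3 d
q = ΔH / Σ(L/K) = 4.33 / 561.3 = 0.007714 m/d (same in every zone)
Zone A: v = q/n = 0.007714/0.21 = 0.03673 m/d → t_A = 175/0.03673 = 4764 d
Zone B: v = q/n = 0.007714/0.27 = 0.02857 m/d → t_B = 134/0.02857 = 4690 d
Total t = 4764 + 4690 = 9454 d
   = 9454 / 365 = 25.9 yr

25.9 years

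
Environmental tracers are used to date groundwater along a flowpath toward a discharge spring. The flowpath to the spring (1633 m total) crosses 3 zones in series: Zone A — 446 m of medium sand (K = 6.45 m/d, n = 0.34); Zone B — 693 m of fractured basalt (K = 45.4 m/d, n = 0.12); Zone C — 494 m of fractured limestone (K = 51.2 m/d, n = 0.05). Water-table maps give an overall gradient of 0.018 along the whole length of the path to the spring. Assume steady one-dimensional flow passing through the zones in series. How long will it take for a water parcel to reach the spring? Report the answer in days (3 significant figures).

Continuity: the same q passes through each zone, so ΔH = q·Σ(L_j/K_j) — the zones act as resistances in series.
Σ(L/K) = 446/6.45 + 693/45.4 + 494/51.2 = 69.15 + 15.26 + 9.648 = 94.06 d
K_eq = L_total / Σ(L/K) = 1633 / 94.06 = 17.36 m/d
q = K_eq · i = 17.36 × 0.018 = 0.3125 m/d (same in every zone)
Zone A: v = q/n = 0.3125/0.34 = 0.9191 m/d → t_A = 446/0.9191 = 485.2 d
Zone B: v = q/n = 0.3125/0.12 = 2.604 m/d → t_B = 693/2.604 = 266.1 d
Zone C: v = q/n = 0.3125/0.05 = 6.250 m/d → t_C = 494/6.250 = 79.04 d
Total t = 485.2 + 266.1 + 79.04 = 830.4 d

830 days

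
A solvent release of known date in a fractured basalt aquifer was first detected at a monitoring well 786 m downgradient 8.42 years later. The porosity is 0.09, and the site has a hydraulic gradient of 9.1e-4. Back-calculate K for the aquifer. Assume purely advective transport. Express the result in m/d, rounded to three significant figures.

25.3 m/d

t = 8.42 years = 3073 d
v = L / t = 786 / 3073 = 0.2558 m/d
K = v · n / i = 0.2558 × 0.09 / 9.1e-4 = 25.3 m/d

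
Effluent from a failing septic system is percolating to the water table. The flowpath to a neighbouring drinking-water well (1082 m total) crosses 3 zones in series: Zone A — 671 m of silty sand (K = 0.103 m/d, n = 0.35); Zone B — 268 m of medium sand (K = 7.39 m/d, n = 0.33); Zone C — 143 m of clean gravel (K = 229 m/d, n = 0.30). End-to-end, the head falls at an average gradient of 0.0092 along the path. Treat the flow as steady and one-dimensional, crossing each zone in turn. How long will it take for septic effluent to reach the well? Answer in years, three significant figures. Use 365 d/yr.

Continuity: the same q passes through each zone, so ΔH = q·Σ(L_j/K_j) — the zones act as resistances in series.
Σ(L/K) = 671/0.103 + 268/7.39 + 143/229 = 6515 + 36.27 + 0.6245 = 6551 d
K_eq = L_total / Σ(L/K) = 1082 / 6551 = 0.1652 m/d
q = K_eq · i = 0.1652 × 0.0092 = 0.001519 m/d (same in every zone)
Zone A: v = q/n = 0.001519/0.35 = 0.004341 m/d → t_A = 671/0.004341 = 154600 d
Zone B: v = q/n = 0.001519/0.33 = 0.004604 m/d → t_B = 268/0.004604 = 58210 d
Zone C: v = q/n = 0.001519/0.30 = 0.005065 m/d → t_C = 143/0.005065 = 28230 d
Total t = 154600 + 58210 + 28230 = 241000 d
   = 241000 / 365 = 660 yr

660 years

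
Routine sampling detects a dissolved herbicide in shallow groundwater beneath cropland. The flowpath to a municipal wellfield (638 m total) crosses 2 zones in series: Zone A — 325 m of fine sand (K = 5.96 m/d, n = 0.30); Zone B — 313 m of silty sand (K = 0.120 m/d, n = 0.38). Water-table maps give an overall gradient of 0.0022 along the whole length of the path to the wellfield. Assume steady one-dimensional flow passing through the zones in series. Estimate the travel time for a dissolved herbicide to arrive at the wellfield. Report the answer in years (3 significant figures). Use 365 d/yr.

For zones in series the flux q is common to all zones; the equivalent conductivity is the harmonic (thickness-weighted) mean, K_eq = L_total / Σ(L_j/K_j).
Σ(L/K) = 325/5.96 + 313/0.120 = 54.53 + 2608 = 2663 d
K_eq = L_total / Σ(L/K) = 638 / 2663 = 0.2396 m/d
q = K_eq · i = 0.2396 × 0.0022 = 5.271e-4 m/d (same in every zone)
Zone A: v = q/n = 5.271e-4/0.30 = 0.001757 m/d → t_A = 325/0.001757 = 185000 d
Zone B: v = q/n = 5.271e-4/0.38 = 0.001387 m/d → t_B = 313/0.001387 = 225600 d
Total t = 185000 + 225600 = 410600 d
   = 410600 / 365 = 1120 yr

1120 years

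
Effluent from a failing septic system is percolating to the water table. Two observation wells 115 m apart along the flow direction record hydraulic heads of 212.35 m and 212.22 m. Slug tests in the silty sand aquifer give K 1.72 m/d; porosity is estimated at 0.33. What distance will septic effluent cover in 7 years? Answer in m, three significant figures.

Hydraulic gradient i = (212.35 − 212.22) / 115 = 0.13 / 115 = 0.001130
Specific discharge q = 1.72 × 0.001130 = 0.001944 m/d
Average linear velocity = 0.001944 / 0.33 = 0.005892 m/d
T = 7 yr × 365 = 2555 d
L = v × T = 0.005892 × 2555 = 15.05 m

15.1 m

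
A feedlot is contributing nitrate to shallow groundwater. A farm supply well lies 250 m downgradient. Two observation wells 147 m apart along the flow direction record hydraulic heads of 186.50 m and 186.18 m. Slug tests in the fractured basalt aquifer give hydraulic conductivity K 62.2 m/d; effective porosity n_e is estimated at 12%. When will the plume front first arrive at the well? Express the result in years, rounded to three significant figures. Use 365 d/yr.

Hydraulic gradient i = (186.50 − 186.18) / 147 = 0.32 / 147 = 0.002177
q = Ki = 62.2 × 0.002177 = 0.1354 m/d
Average linear velocity = 0.1354 / 0.12 = 1.128 m/d
t = L / v = 250 / 1.128 = 221.6 d
   = 221.6 / 365 = 0.607 yr

0.607 years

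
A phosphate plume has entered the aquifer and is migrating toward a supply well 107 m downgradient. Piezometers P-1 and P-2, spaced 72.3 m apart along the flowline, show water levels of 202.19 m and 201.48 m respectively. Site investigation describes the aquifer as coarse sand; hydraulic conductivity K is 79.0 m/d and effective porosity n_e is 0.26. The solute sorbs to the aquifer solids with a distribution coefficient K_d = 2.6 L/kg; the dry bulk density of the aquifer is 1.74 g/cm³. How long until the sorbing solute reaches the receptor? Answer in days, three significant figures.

660 days

Hydraulic gradient i = (202.19 − 201.48) / 72.3 = 0.71 / 72.3 = 0.009820
Darcy flux q = K·i = 79.0 × 0.009820 = 0.7758 m/d
v = Ki/n = 79.0·0.009820/0.26 = 2.984 m/d
Retardation R = 1 + ρ_b·K_d/n = 1 + 1.74×2.6/0.26 = 18.40
Contaminant velocity v_c = v/R = 2.984/18.40 = 0.1622 m/d
t = L/v_c = 107/0.1622 = 659.8 d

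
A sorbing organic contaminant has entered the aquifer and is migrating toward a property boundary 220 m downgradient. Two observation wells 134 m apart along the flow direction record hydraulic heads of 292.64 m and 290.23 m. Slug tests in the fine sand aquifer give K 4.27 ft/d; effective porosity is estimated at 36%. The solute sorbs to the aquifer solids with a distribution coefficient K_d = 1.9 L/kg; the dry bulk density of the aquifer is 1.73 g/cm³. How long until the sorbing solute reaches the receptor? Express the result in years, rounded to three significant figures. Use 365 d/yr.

93.9 years

Hydraulic gradient i = (292.64 − 290.23) / 134 = 2.41 / 134 = 0.01799
K = 4.27 ft/d × 0.3048 = 1.301 m/d
Specific discharge q = 1.301 × 0.01799 = 0.02341 m/d
v_s = q/n_e = 0.02341/0.36 = 0.06502 m/d
Retardation R = 1 + ρ_b·K_d/n = 1 + 1.73×1.9/0.36 = 10.13
Contaminant velocity v_c = v/R = 0.06502/10.13 = 0.006418 m/d
t = L/v_c = 220/0.006418 = 34280 d
   = 34280/365 = 93.9 yr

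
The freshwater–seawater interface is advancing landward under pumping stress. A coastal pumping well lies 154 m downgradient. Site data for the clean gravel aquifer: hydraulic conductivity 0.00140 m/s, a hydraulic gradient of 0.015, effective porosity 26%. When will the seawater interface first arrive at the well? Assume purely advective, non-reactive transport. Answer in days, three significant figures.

K = 0.00140 m/s × 86400 s/d = 121.0 m/d
Specific discharge q = 121.0 × 0.015 = 1.814 m/d
Seepage velocity v = q / n = 1.814 / 0.26 = 6.978 m/d
t = L / v = 154 / 6.978 = 22.07 d

22.1 days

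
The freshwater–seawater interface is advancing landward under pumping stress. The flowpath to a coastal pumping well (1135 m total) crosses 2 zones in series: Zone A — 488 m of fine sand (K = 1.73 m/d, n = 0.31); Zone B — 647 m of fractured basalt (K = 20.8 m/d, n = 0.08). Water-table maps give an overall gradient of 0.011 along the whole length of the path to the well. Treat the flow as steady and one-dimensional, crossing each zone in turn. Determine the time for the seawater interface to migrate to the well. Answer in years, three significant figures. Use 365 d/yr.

For zones in series the flux q is common to all zones; the equivalent conductivity is the harmonic (thickness-weighted) mean, K_eq = L_total / Σ(L_j/K_j).
Σ(L/K) = 488/1.73 + 647/20.8 = 282.1 + 31.11 = 313.2 d
K_eq = L_total / Σ(L/K) = 1135 / 313.2 = 3.624 m/d
q = K_eq · i = 3.624 × 0.011 = 0.03986 m/d (same in every zone)
Zone A: v = q/n = 0.03986/0.31 = 0.1286 m/d → t_A = 488/0.1286 = 3795 d
Zone B: v = q/n = 0.03986/0.08 = 0.4983 m/d → t_B = 647/0.4983 = 1298 d
Total t = 3795 + 1298 = 5093 d
   = 5093 / 365 = 14.0 yr

14.0 years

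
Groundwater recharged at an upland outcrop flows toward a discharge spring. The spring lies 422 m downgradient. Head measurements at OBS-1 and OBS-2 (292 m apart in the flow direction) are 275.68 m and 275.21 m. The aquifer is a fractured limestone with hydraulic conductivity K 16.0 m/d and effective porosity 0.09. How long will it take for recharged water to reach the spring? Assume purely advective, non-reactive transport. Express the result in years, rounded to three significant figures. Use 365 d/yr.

4.04 years

Hydraulic gradient i = (275.68 − 275.21) / 292 = 0.47 / 292 = 0.001610
Specific discharge q = 16.0 × 0.001610 = 0.02575 m/d
v_s = q/n_e = 0.02575/0.09 = 0.2861 m/d
t = L / v = 422 / 0.2861 = 1475 d
   = 1475 / 365 = 4.04 yr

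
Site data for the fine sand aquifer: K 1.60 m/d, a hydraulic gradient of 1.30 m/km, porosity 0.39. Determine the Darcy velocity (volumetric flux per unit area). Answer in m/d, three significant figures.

0.00208 m/d

Darcy flux q = K·i = 1.60 × 0.0013 = 0.002080 m/d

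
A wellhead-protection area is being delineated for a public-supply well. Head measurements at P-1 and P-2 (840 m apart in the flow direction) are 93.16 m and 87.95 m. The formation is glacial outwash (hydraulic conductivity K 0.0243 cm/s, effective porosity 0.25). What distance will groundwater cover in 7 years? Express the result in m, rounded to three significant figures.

Hydraulic gradient i = (93.16 − 87.95) / 840 = 5.21 / 840 = 0.006202
K = 0.0243 cm/s × 864 = 21.00 m/d
Specific discharge q = 21.00 × 0.006202 = 0.1302 m/d
Average linear velocity = 0.1302 / 0.25 = 0.5209 m/d
T = 7 yr × 365 = 2555 d
L = v × T = 0.5209 × 2555 = 1331 m

1330 m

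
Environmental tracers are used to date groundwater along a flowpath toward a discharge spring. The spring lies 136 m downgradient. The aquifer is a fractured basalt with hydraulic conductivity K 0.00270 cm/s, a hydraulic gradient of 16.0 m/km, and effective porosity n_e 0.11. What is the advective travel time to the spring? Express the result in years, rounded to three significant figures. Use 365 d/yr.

K = 0.00270 cm/s × 864 = 2.333 m/d
Darcy flux q = K·i = 2.333 × 0.016 = 0.03732 m/d
Seepage velocity v = q / n = 0.03732 / 0.11 = 0.3393 m/d
t = L / v = 136 / 0.3393 = 400.8 d
   = 400.8 / 365 = 1.10 yr

1.10 years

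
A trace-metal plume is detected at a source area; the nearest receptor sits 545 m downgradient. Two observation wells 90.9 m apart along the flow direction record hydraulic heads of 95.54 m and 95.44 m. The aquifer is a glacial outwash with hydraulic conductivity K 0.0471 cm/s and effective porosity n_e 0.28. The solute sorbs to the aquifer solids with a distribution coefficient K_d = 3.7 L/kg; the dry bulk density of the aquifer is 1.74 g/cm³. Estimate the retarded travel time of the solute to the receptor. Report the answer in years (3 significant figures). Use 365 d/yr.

Hydraulic gradient i = (95.54 − 95.44) / 90.9 = 0.10 / 90.9 = 0.001100
K = 0.0471 cm/s × 864 = 40.69 m/d
Darcy flux q = K·i = 40.69 × 0.001100 = 0.04477 m/d
v_s = q/n_e = 0.04477/0.28 = 0.1599 m/d
Retardation R = 1 + ρ_b·K_d/n = 1 + 1.74×3.7/0.28 = 23.99
Contaminant velocity v_c = v/R = 0.1599/23.99 = 0.006664 m/d
t = L/v_c = 545/0.006664 = 81780 d
   = 81780/365 = 224 yr

224 years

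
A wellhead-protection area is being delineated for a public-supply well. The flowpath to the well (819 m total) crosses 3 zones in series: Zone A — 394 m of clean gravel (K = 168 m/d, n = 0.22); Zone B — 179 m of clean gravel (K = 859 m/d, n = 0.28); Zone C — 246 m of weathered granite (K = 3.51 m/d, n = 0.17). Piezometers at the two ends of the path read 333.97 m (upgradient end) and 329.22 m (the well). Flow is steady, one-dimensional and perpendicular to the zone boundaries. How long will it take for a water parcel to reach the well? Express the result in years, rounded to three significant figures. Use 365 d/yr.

7.48 years

Total head drop ΔH = 333.97 − 329.22 = 4.75 m
Steady 1-D flow in series ⇒ the Darcy flux q is identical in every zone and the zone head losses add (resistances L/K in series).
Σ(L/K) = 394/168 + 179/859 + 246/3.51 = 2.345 + 0.2084 + 70.09 = 72.64 d
q = ΔH / Σ(L/K) = 4.75 / 72.64 = 0.06539 m/d (same in every zone)
Zone A: v = q/n = 0.06539/0.22 = 0.2972 m/d → t_A = 394/0.2972 = 1326 d
Zone B: v = q/n = 0.06539/0.28 = 0.2335 m/d → t_B = 179/0.2335 = 766.5 d
Zone C: v = q/n = 0.06539/0.17 = 0.3847 m/d → t_C = 246/0.3847 = 639.5 d
Total t = 1326 + 766.5 + 639.5 = 2732 d
   = 2732 / 365 = 7.48 yr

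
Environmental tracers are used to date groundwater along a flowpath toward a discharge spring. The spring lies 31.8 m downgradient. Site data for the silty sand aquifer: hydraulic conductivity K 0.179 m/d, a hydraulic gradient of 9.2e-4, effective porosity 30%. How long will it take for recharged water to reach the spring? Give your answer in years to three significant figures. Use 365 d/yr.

Specific discharge q = 0.179 × 9.2e-4 = 1.647e-4 m/d
Average linear velocity = 1.647e-4 / 0.30 = 5.489e-4 m/d
t = L / v = 31.8 / 5.489e-4 = 57930 d
   = 57930 / 365 = 159 yr

159 years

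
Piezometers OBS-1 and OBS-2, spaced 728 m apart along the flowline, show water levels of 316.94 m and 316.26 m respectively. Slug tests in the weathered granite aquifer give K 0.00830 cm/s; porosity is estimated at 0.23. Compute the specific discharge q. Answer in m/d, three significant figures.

Hydraulic gradient i = (316.94 − 316.26) / 728 = 0.68 / 728 = 9.341e-4
K = 0.00830 cm/s × 864 = 7.171 m/d
Specific discharge q = 7.171 × 9.341e-4 = 0.006698 m/d

0.00670 m/d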